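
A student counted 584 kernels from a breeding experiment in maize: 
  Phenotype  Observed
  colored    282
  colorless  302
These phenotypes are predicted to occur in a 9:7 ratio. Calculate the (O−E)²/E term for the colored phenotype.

6.582

The 9:7 ratio has 16 parts, so with N = 584 the expected counts are:
  colored: 584 × 9/16 = 328.5
  colorless: 584 × 7/16 = 255.5
Contribution of colored: (282 − 328.5)² / 328.5 = 6.5822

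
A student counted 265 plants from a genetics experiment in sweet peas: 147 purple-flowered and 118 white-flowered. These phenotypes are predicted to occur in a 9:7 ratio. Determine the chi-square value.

0.065

Total ratio parts = 16. Expected numbers out of 265:
  purple-flowered: 265 × 9/16 = 149.0625
  white-flowered: 265 × 7/16 = 115.9375
χ² = Σ (O − E)² / E
  purple-flowered: (147 − 149.0625)² / 149.0625 = 0.0285
  white-flowered: (118 − 115.9375)² / 115.9375 = 0.0367
χ² = 0.0285 + 0.0367 = 0.0652 ≈ 0.065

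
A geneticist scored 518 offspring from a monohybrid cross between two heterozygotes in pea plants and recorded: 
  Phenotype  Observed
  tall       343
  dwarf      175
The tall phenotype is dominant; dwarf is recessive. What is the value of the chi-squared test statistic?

21.315

For a monohybrid cross between heterozygotes with complete dominance, the expected phenotypic ratio is 3:1.
Total ratio parts = 4. Expected numbers out of 518:
  tall: 518 × 3/4 = 388.5
  dwarf: 518 × 1/4 = 129.5
χ² = Σ (O − E)² / E
  tall: (343 − 388.5)² / 388.5 = 5.3288
  dwarf: (175 − 129.5)² / 129.5 = 15.9865
χ² = 5.3288 + 15.9865 = 21.3153 ≈ 21.315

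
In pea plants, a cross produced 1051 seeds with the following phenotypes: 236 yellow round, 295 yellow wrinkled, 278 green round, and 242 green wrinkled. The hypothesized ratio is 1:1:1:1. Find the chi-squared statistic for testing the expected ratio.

9.206

Under the 1:1:1:1 hypothesis (Σ ratio = 4, N = 1051):
  yellow round: 1051 × 1/4 = 262.75
  yellow wrinkled: 1051 × 1/4 = 262.75
  green round: 1051 × 1/4 = 262.75
  green wrinkled: 1051 × 1/4 = 262.75
χ² = Σ (O − E)² / E
  yellow round: (236 − 262.75)² / 262.75 = 2.7234
  yellow wrinkled: (295 − 262.75)² / 262.75 = 3.9584
  green round: (278 − 262.75)² / 262.75 = 0.8851
  green wrinkled: (242 − 262.75)² / 262.75 = 1.6387
χ² = 2.7234 + 3.9584 + 0.8851 + 1.6387 = 9.2056 ≈ 9.206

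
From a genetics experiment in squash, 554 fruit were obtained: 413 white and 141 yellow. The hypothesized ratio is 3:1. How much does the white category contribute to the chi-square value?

0.015

Total ratio parts = 4. Expected numbers out of 554:
  white: 554 × 3/4 = 415.5
  yellow: 554 × 1/4 = 138.5
Contribution of white: (413 − 415.5)² / 415.5 = 0.0150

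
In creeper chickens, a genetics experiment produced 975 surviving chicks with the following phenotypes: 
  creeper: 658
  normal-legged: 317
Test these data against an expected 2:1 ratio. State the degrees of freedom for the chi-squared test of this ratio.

A goodness-of-fit test with 2 phenotype classes has df = 2 − 1 = 1.

1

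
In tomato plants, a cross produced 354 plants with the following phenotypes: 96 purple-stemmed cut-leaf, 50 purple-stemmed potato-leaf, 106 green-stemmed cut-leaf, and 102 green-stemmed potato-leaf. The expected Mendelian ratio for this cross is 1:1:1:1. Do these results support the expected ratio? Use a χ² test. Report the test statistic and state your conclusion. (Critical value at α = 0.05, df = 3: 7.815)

Expected counts for N = 354 under a 1:1:1:1 ratio (total parts = 4):
  purple-stemmed cut-leaf: 354 × 1/4 = 88.5
  purple-stemmed potato-leaf: 354 × 1/4 = 88.5
  green-stemmed cut-leaf: 354 × 1/4 = 88.5
  green-stemmed potato-leaf: 354 × 1/4 = 88.5
χ² = Σ (O − E)² / E
  purple-stemmed cut-leaf: (96 − 88.5)² / 88.5 = 0.6356
  purple-stemmed potato-leaf: (50 − 88.5)² / 88.5 = 16.7486
  green-stemmed cut-leaf: (106 − 88.5)² / 88.5 = 3.4605
  green-stemmed potato-leaf: (102 − 88.5)² / 88.5 = 2.0593
χ² = 0.6356 + 16.7486 + 3.4605 + 2.0593 = 22.904
Degrees of freedom = 4 − 1 = 3; critical value at α = 0.05 is 7.815.
Since 22.904 > 7.815, we reject the null hypothesis — the data do not fit the 1:1:1:1 ratio.

22.904; not consistent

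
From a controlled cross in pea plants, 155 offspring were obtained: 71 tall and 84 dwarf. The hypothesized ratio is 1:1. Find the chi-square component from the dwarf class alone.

0.545

The 1:1 ratio has 2 parts, so with N = 155 the expected counts are:
  tall: 155 × 1/2 = 77.5
  dwarf: 155 × 1/2 = 77.5
Contribution of dwarf: (84 − 77.5)² / 77.5 = 0.5452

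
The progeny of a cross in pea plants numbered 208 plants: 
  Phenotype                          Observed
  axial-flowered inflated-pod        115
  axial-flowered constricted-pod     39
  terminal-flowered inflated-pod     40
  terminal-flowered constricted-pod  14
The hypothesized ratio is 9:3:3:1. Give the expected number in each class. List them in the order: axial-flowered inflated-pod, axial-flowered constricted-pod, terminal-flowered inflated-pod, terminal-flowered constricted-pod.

Under the 9:3:3:1 hypothesis (Σ ratio = 16, N = 208):
  axial-flowered inflated-pod: 208 × 9/16 = 117
  axial-flowered constricted-pod: 208 × 3/16 = 39
  terminal-flowered inflated-pod: 208 × 3/16 = 39
  terminal-flowered constricted-pod: 208 × 1/16 = 13

117, 39, 39, 13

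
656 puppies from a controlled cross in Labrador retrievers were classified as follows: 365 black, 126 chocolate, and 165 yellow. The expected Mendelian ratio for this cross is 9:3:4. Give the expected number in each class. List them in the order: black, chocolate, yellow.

369, 123, 164

Expected counts for N = 656 under a 9:3:4 ratio (total parts = 16):
  black: 656 × 9/16 = 369
  chocolate: 656 × 3/16 = 123
  yellow: 656 × 4/16 = 164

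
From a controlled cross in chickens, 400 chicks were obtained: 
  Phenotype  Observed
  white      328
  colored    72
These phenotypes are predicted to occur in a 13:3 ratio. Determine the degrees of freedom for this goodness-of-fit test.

A goodness-of-fit test with 2 phenotype classes has df = 2 − 1 = 1.

1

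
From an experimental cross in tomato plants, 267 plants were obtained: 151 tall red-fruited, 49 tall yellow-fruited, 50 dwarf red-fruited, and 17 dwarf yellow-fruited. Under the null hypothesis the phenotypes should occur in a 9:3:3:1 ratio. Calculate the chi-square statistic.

0.033

Expected counts for N = 267 under a 9:3:3:1 ratio (total parts = 16):
  tall red-fruited: 267 × 9/16 = 150.1875
  tall yellow-fruited: 267 × 3/16 = 50.0625
  dwarf red-fruited: 267 × 3/16 = 50.0625
  dwarf yellow-fruited: 267 × 1/16 = 16.6875
χ² = Σ (O − E)² / E
  tall red-fruited: (151 − 150.1875)² / 150.1875 = 0.0044
  tall yellow-fruited: (49 − 50.0625)² / 50.0625 = 0.0225
  dwarf red-fruited: (50 − 50.0625)² / 50.0625 = 0.0001
  dwarf yellow-fruited: (17 − 16.6875)² / 16.6875 = 0.0059
χ² = 0.0044 + 0.0225 + 0.0001 + 0.0059 = 0.0329 ≈ 0.033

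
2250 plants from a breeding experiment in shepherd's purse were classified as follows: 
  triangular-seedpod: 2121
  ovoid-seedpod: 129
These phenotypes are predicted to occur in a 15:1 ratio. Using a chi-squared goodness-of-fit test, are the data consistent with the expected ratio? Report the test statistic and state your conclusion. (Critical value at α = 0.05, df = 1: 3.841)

1.025; consistent

The 15:1 ratio has 16 parts, so with N = 2250 the expected counts are:
  triangular-seedpod: 2250 × 15/16 = 2109.375
  ovoid-seedpod: 2250 × 1/16 = 140.625
χ² = Σ (O − E)² / E
  triangular-seedpod: (2121 − 2109.375)² / 2109.375 = 0.0641
  ovoid-seedpod: (129 − 140.625)² / 140.625 = 0.9610
χ² = 0.0641 + 0.9610 = 1.0251 ≈ 1.025
Degrees of freedom = 2 − 1 = 1; critical value at α = 0.05 is 3.841.
Since 1.025 < 3.841, we fail to reject the null hypothesis — the data are consistent with the 15:1 ratio.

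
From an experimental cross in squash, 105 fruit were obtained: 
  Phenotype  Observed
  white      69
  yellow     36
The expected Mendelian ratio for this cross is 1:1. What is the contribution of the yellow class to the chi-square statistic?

Expected counts for N = 105 under a 1:1 ratio (total parts = 2):
  white: 105 × 1/2 = 52.5
  yellow: 105 × 1/2 = 52.5
Contribution of yellow: (36 − 52.5)² / 52.5 = 5.1857

5.186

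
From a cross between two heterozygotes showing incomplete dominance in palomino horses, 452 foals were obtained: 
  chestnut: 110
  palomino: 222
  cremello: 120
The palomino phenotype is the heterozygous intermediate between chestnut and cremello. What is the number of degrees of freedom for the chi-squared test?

2

With incomplete dominance, a heterozygote × heterozygote cross gives a 1:2:1 phenotypic ratio.
A goodness-of-fit test with 3 phenotype classes has df = 3 − 1 = 2.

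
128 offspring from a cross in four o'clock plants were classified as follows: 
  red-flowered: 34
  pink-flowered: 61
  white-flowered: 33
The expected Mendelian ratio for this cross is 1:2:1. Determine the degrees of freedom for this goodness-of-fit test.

2

A goodness-of-fit test with 3 phenotype classes has df = 3 − 1 = 2.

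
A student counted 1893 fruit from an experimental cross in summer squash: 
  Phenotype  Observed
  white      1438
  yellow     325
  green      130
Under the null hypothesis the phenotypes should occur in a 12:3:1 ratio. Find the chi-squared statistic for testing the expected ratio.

The 12:3:1 ratio has 16 parts, so with N = 1893 the expected counts are:
  white: 1893 × 12/16 = 1419.75
  yellow: 1893 × 3/16 = 354.9375
  green: 1893 × 1/16 = 118.3125
χ² = Σ (O − E)² / E
  white: (1438 − 1419.75)² / 1419.75 = 0.2346
  yellow: (325 − 354.9375)² / 354.9375 = 2.5251
  green: (130 − 118.3125)² / 118.3125 = 1.1545
χ² = 0.2346 + 2.5251 + 1.1545 = 3.9142 ≈ 3.914

3.914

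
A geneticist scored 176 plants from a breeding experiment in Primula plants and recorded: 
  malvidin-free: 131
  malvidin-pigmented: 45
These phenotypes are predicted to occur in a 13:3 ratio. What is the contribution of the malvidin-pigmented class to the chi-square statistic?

Under the 13:3 hypothesis (Σ ratio = 16, N = 176):
  malvidin-free: 176 × 13/16 = 143
  malvidin-pigmented: 176 × 3/16 = 33
Contribution of malvidin-pigmented: (45 − 33)² / 33 = 4.3636

4.364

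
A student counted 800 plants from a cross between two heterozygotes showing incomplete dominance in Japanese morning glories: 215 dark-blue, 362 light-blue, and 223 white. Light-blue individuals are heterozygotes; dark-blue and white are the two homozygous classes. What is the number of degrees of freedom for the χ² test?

2

With incomplete dominance, a heterozygote × heterozygote cross gives a 1:2:1 phenotypic ratio.
A goodness-of-fit test with 3 phenotype classes has df = 3 − 1 = 2.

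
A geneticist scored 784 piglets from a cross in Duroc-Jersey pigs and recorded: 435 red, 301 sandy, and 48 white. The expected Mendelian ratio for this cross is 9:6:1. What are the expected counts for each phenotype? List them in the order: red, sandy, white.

441, 294, 49

Expected counts for N = 784 under a 9:6:1 ratio (total parts = 16):
  red: 784 × 9/16 = 441
  sandy: 784 × 6/16 = 294
  white: 784 × 1/16 = 49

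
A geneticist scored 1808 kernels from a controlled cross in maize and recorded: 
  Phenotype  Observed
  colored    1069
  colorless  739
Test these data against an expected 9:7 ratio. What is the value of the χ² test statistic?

The 9:7 ratio has 16 parts, so with N = 1808 the expected counts are:
  colored: 1808 × 9/16 = 1017
  colorless: 1808 × 7/16 = 791
χ² = Σ (O − E)² / E
  colored: (1069 − 1017)² / 1017 = 2.6588
  colorless: (739 − 791)² / 791 = 3.4185
χ² = 2.6588 + 3.4185 = 6.0773 ≈ 6.077

6.077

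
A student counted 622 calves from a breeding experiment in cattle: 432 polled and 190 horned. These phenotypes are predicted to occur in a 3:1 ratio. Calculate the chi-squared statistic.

Expected counts for N = 622 under a 3:1 ratio (total parts = 4):
  polled: 622 × 3/4 = 466.5
  horned: 622 × 1/4 = 155.5
χ² = Σ (O − E)² / E
  polled: (432 − 466.5)² / 466.5 = 2.5514
  horned: (190 − 155.5)² / 155.5 = 7.6543
χ² = 2.5514 + 7.6543 = 10.2057 ≈ 10.206

10.206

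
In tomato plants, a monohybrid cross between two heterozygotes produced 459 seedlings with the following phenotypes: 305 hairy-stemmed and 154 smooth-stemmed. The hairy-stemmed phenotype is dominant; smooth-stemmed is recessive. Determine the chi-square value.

For a monohybrid cross between heterozygotes with complete dominance, the expected phenotypic ratio is 3:1.
Total ratio parts = 4. Expected numbers out of 459:
  hairy-stemmed: 459 × 3/4 = 344.25
  smooth-stemmed: 459 × 1/4 = 114.75
χ² = Σ (O − E)² / E
  hairy-stemmed: (305 − 344.25)² / 344.25 = 4.4751
  smooth-stemmed: (154 − 114.75)² / 114.75 = 13.4254
χ² = 4.4751 + 13.4254 = 17.9005 ≈ 17.901

17.901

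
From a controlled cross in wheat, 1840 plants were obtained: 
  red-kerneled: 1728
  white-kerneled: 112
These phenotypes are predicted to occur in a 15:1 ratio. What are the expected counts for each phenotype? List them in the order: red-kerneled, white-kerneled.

1725, 115

Under the 15:1 hypothesis (Σ ratio = 16, N = 1840):
  red-kerneled: 1840 × 15/16 = 1725
  white-kerneled: 1840 × 1/16 = 115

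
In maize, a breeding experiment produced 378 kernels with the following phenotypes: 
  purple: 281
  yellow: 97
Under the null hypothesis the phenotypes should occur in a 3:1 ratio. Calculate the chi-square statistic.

Expected counts for N = 378 under a 3:1 ratio (total parts = 4):
  purple: 378 × 3/4 = 283.5
  yellow: 378 × 1/4 = 94.5
χ² = Σ (O − E)² / E
  purple: (281 − 283.5)² / 283.5 = 0.0220
  yellow: (97 − 94.5)² / 94.5 = 0.0661
χ² = 0.0220 + 0.0661 = 0.0881 ≈ 0.088

0.088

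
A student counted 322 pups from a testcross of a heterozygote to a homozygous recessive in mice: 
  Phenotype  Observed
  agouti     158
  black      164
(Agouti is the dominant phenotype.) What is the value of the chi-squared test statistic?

A testcross of a heterozygote (Aa × aa) gives a 1:1 phenotypic ratio.
Total ratio parts = 2. Expected numbers out of 322:
  agouti: 322 × 1/2 = 161
  black: 322 × 1/2 = 161
χ² = Σ (O − E)² / E
  agouti: (158 − 161)² / 161 = 0.0559
  black: (164 − 161)² / 161 = 0.0559
χ² = 0.0559 + 0.0559 = 0.1118 ≈ 0.112

0.112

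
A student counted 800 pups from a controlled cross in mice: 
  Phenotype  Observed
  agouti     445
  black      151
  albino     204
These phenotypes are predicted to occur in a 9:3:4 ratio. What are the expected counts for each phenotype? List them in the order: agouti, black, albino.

Expected counts for N = 800 under a 9:3:4 ratio (total parts = 16):
  agouti: 800 × 9/16 = 450
  black: 800 × 3/16 = 150
  albino: 800 × 4/16 = 200

450, 150, 200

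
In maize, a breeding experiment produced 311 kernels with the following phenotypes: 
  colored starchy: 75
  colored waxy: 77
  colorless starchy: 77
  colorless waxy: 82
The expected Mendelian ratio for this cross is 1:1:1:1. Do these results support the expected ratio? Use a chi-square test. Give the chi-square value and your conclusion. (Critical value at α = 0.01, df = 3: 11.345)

Under the 1:1:1:1 hypothesis (Σ ratio = 4, N = 311):
  colored starchy: 311 × 1/4 = 77.75
  colored waxy: 311 × 1/4 = 77.75
  colorless starchy: 311 × 1/4 = 77.75
  colorless waxy: 311 × 1/4 = 77.75
χ² = Σ (O − E)² / E
  colored starchy: (75 − 77.75)² / 77.75 = 0.0973
  colored waxy: (77 − 77.75)² / 77.75 = 0.0072
  colorless starchy: (77 − 77.75)² / 77.75 = 0.0072
  colorless waxy: (82 − 77.75)² / 77.75 = 0.2323
χ² = 0.0973 + 0.0072 + 0.0072 + 0.2323 = 0.344
Degrees of freedom = 4 − 1 = 3; critical value at α = 0.01 is 11.345.
Since 0.344 < 11.345, we fail to reject the null hypothesis — the data are consistent with the 1:1:1:1 ratio.

0.344; consistent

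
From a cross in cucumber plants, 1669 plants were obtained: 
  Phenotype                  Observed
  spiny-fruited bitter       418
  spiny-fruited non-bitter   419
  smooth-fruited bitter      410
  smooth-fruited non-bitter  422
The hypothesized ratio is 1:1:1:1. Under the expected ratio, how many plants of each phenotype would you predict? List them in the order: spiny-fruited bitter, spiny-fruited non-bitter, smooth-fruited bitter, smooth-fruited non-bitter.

Expected counts for N = 1669 under a 1:1:1:1 ratio (total parts = 4):
  spiny-fruited bitter: 1669 × 1/4 = 417.25
  spiny-fruited non-bitter: 1669 × 1/4 = 417.25
  smooth-fruited bitter: 1669 × 1/4 = 417.25
  smooth-fruited non-bitter: 1669 × 1/4 = 417.25

417.25, 417.25, 417.25, 417.25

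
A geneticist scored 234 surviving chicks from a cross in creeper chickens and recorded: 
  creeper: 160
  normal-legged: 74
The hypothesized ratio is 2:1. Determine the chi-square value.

0.308

Under the 2:1 hypothesis (Σ ratio = 3, N = 234):
  creeper: 234 × 2/3 = 156
  normal-legged: 234 × 1/3 = 78
χ² = Σ (O − E)² / E
  creeper: (160 − 156)² / 156 = 0.1026
  normal-legged: (74 − 78)² / 78 = 0.2051
χ² = 0.1026 + 0.2051 = 0.3077 ≈ 0.308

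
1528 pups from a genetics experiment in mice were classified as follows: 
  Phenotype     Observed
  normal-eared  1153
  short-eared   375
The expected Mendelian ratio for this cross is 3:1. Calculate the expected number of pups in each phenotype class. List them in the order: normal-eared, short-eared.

Expected counts for N = 1528 under a 3:1 ratio (total parts = 4):
  normal-eared: 1528 × 3/4 = 1146
  short-eared: 1528 × 1/4 = 382

1146, 382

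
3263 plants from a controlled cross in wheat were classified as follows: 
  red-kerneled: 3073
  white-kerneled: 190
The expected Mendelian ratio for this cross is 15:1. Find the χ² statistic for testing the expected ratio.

1.016

Under the 15:1 hypothesis (Σ ratio = 16, N = 3263):
  red-kerneled: 3263 × 15/16 = 3059.0625
  white-kerneled: 3263 × 1/16 = 203.9375
χ² = Σ (O − E)² / E
  red-kerneled: (3073 − 3059.0625)² / 3059.0625 = 0.0635
  white-kerneled: (190 − 203.9375)² / 203.9375 = 0.9525
χ² = 0.0635 + 0.9525 = 1.016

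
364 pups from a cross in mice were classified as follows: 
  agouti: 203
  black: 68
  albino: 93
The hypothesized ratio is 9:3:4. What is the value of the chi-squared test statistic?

0.060

Under the 9:3:4 hypothesis (Σ ratio = 16, N = 364):
  agouti: 364 × 9/16 = 204.75
  black: 364 × 3/16 = 68.25
  albino: 364 × 4/16 = 91
χ² = Σ (O − E)² / E
  agouti: (203 − 204.75)² / 204.75 = 0.0150
  black: (68 − 68.25)² / 68.25 = 0.0009
  albino: (93 − 91)² / 91 = 0.0440
χ² = 0.0150 + 0.0009 + 0.0440 = 0.0599 ≈ 0.060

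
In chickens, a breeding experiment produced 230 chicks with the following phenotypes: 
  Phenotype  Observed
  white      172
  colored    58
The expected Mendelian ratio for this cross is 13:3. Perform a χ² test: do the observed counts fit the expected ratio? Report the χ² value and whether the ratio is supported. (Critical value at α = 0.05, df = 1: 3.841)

Expected counts for N = 230 under a 13:3 ratio (total parts = 16):
  white: 230 × 13/16 = 186.875
  colored: 230 × 3/16 = 43.125
χ² = Σ (O − E)² / E
  white: (172 − 186.875)² / 186.875 = 1.1840
  colored: (58 − 43.125)² / 43.125 = 5.1308
χ² = 1.1840 + 5.1308 = 6.3148 ≈ 6.315
Degrees of freedom = 2 − 1 = 1; critical value at α = 0.05 is 3.841.
Since 6.315 > 3.841, we reject the null hypothesis — the data do not fit the 13:3 ratio.

6.315; not consistent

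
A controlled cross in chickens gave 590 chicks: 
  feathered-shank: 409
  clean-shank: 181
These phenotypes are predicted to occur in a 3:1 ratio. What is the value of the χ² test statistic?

Expected counts for N = 590 under a 3:1 ratio (total parts = 4):
  feathered-shank: 590 × 3/4 = 442.5
  clean-shank: 590 × 1/4 = 147.5
χ² = Σ (O − E)² / E
  feathered-shank: (409 − 442.5)² / 442.5 = 2.5362
  clean-shank: (181 − 147.5)² / 147.5 = 7.6085
χ² = 2.5362 + 7.6085 = 10.1447 ≈ 10.145

10.145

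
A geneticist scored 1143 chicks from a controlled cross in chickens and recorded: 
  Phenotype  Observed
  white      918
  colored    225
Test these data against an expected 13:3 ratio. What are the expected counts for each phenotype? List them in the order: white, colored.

928.6875, 214.3125

Expected counts for N = 1143 under a 13:3 ratio (total parts = 16):
  white: 1143 × 13/16 = 928.6875
  colored: 1143 × 3/16 = 214.3125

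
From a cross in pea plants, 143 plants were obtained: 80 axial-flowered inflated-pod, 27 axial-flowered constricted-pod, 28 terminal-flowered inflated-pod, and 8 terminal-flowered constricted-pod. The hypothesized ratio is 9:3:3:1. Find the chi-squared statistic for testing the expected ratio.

The 9:3:3:1 ratio has 16 parts, so with N = 143 the expected counts are:
  axial-flowered inflated-pod: 143 × 9/16 = 80.4375
  axial-flowered constricted-pod: 143 × 3/16 = 26.8125
  terminal-flowered inflated-pod: 143 × 3/16 = 26.8125
  terminal-flowered constricted-pod: 143 × 1/16 = 8.9375
χ² = Σ (O − E)² / E
  axial-flowered inflated-pod: (80 − 80.4375)² / 80.4375 = 0.0024
  axial-flowered constricted-pod: (27 − 26.8125)² / 26.8125 = 0.0013
  terminal-flowered inflated-pod: (28 − 26.8125)² / 26.8125 = 0.0526
  terminal-flowered constricted-pod: (8 − 8.9375)² / 8.9375 = 0.0983
χ² = 0.0024 + 0.0013 + 0.0526 + 0.0983 = 0.1546 ≈ 0.155

0.155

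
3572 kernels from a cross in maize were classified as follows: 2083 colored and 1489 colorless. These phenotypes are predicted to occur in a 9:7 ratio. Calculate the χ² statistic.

Total ratio parts = 16. Expected numbers out of 3572:
  colored: 3572 × 9/16 = 2009.25
  colorless: 3572 × 7/16 = 1562.75
χ² = Σ (O − E)² / E
  colored: (2083 − 2009.25)² / 2009.25 = 2.7070
  colorless: (1489 − 1562.75)² / 1562.75 = 3.4804
χ² = 2.7070 + 3.4804 = 6.1874 ≈ 6.187

6.187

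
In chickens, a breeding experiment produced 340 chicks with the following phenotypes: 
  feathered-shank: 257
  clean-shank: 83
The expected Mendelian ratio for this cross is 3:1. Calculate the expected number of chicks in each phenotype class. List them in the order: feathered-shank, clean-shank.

255, 85

Under the 3:1 hypothesis (Σ ratio = 4, N = 340):
  feathered-shank: 340 × 3/4 = 255
  clean-shank: 340 × 1/4 = 85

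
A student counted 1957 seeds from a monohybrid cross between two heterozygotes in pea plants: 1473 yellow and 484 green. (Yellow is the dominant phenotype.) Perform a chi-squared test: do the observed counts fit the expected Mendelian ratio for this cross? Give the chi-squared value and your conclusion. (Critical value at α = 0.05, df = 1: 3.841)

For a monohybrid cross between heterozygotes with complete dominance, the expected phenotypic ratio is 3:1.
Under the 3:1 hypothesis (Σ ratio = 4, N = 1957):
  yellow: 1957 × 3/4 = 1467.75
  green: 1957 × 1/4 = 489.25
χ² = Σ (O − E)² / E
  yellow: (1473 − 1467.75)² / 1467.75 = 0.0188
  green: (484 − 489.25)² / 489.25 = 0.0563
χ² = 0.0188 + 0.0563 = 0.0751 ≈ 0.075
Degrees of freedom = 2 − 1 = 1; critical value at α = 0.05 is 3.841.
Since 0.075 < 3.841, we fail to reject the null hypothesis — the data are consistent with the 3:1 ratio.

0.075; consistent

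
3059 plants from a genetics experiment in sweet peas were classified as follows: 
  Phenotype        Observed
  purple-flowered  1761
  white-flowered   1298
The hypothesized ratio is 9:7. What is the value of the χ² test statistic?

Expected counts for N = 3059 under a 9:7 ratio (total parts = 16):
  purple-flowered: 3059 × 9/16 = 1720.6875
  white-flowered: 3059 × 7/16 = 1338.3125
χ² = Σ (O − E)² / E
  purple-flowered: (1761 − 1720.6875)² / 1720.6875 = 0.9444
  white-flowered: (1298 − 1338.3125)² / 1338.3125 = 1.2143
χ² = 0.9444 + 1.2143 = 2.1587 ≈ 2.159

2.159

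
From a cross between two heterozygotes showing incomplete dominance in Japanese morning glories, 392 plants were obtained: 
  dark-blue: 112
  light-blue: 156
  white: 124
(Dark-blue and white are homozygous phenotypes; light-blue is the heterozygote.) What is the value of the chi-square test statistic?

With incomplete dominance, a heterozygote × heterozygote cross gives a 1:2:1 phenotypic ratio.
Under the 1:2:1 hypothesis (Σ ratio = 4, N = 392):
  dark-blue: 392 × 1/4 = 98
  light-blue: 392 × 2/4 = 196
  white: 392 × 1/4 = 98
χ² = Σ (O − E)² / E
  dark-blue: (112 − 98)² / 98 = 2.0000
  light-blue: (156 − 196)² / 196 = 8.1633
  white: (124 − 98)² / 98 = 6.8980
χ² = 2.0000 + 8.1633 + 6.8980 = 17.0613 ≈ 17.061

17.061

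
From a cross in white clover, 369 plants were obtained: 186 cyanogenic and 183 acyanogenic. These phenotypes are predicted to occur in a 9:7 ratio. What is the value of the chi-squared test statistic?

5.120

Under the 9:7 hypothesis (Σ ratio = 16, N = 369):
  cyanogenic: 369 × 9/16 = 207.5625
  acyanogenic: 369 × 7/16 = 161.4375
χ² = Σ (O − E)² / E
  cyanogenic: (186 − 207.5625)² / 207.5625 = 2.2400
  acyanogenic: (183 − 161.4375)² / 161.4375 = 2.8800
χ² = 2.2400 + 2.8800 = 5.120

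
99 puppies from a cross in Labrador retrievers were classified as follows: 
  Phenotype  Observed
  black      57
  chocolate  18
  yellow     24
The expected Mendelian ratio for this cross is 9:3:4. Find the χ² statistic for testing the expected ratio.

The 9:3:4 ratio has 16 parts, so with N = 99 the expected counts are:
  black: 99 × 9/16 = 55.6875
  chocolate: 99 × 3/16 = 18.5625
  yellow: 99 × 4/16 = 24.75
χ² = Σ (O − E)² / E
  black: (57 − 55.6875)² / 55.6875 = 0.0309
  chocolate: (18 − 18.5625)² / 18.5625 = 0.0170
  yellow: (24 − 24.75)² / 24.75 = 0.0227
χ² = 0.0309 + 0.0170 + 0.0227 = 0.0706 ≈ 0.071

0.071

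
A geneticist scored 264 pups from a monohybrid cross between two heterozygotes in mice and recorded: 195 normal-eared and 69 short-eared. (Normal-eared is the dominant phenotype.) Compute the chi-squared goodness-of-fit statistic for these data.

0.182

For a monohybrid cross between heterozygotes with complete dominance, the expected phenotypic ratio is 3:1.
Expected counts for N = 264 under a 3:1 ratio (total parts = 4):
  normal-eared: 264 × 3/4 = 198
  short-eared: 264 × 1/4 = 66
χ² = Σ (O − E)² / E
  normal-eared: (195 − 198)² / 198 = 0.0455
  short-eared: (69 − 66)² / 66 = 0.1364
χ² = 0.0455 + 0.1364 = 0.1819 ≈ 0.182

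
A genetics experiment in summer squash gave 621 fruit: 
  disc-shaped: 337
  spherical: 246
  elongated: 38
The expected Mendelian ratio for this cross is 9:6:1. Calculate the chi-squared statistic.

1.191

Under the 9:6:1 hypothesis (Σ ratio = 16, N = 621):
  disc-shaped: 621 × 9/16 = 349.3125
  spherical: 621 × 6/16 = 232.875
  elongated: 621 × 1/16 = 38.8125
χ² = Σ (O − E)² / E
  disc-shaped: (337 − 349.3125)² / 349.3125 = 0.4340
  spherical: (246 − 232.875)² / 232.875 = 0.7397
  elongated: (38 − 38.8125)² / 38.8125 = 0.0170
χ² = 0.4340 + 0.7397 + 0.0170 = 1.1907 ≈ 1.191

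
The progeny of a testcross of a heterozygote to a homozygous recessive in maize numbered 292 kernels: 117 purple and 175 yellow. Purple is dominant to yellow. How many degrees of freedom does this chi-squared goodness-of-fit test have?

1

A testcross of a heterozygote (Aa × aa) gives a 1:1 phenotypic ratio.
A goodness-of-fit test with 2 phenotype classes has df = 2 − 1 = 1.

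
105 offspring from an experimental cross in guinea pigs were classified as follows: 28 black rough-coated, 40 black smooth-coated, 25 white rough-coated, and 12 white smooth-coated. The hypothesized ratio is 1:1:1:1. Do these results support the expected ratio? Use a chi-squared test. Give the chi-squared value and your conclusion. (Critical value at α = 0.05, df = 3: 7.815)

15.114; not consistent

Total ratio parts = 4. Expected numbers out of 105:
  black rough-coated: 105 × 1/4 = 26.25
  black smooth-coated: 105 × 1/4 = 26.25
  white rough-coated: 105 × 1/4 = 26.25
  white smooth-coated: 105 × 1/4 = 26.25
χ² = Σ (O − E)² / E
  black rough-coated: (28 − 26.25)² / 26.25 = 0.1167
  black smooth-coated: (40 − 26.25)² / 26.25 = 7.2024
  white rough-coated: (25 − 26.25)² / 26.25 = 0.0595
  white smooth-coated: (12 − 26.25)² / 26.25 = 7.7357
χ² = 0.1167 + 7.2024 + 0.0595 + 7.7357 = 15.1143 ≈ 15.114
Degrees of freedom = 4 − 1 = 3; critical value at α = 0.05 is 7.815.
Since 15.114 > 7.815, we reject the null hypothesis — the data do not fit the 1:1:1:1 ratio.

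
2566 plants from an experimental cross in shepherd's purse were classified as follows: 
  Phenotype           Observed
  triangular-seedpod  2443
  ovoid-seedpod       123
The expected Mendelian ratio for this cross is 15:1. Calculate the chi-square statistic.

Under the 15:1 hypothesis (Σ ratio = 16, N = 2566):
  triangular-seedpod: 2566 × 15/16 = 2405.625
  ovoid-seedpod: 2566 × 1/16 = 160.375
χ² = Σ (O − E)² / E
  triangular-seedpod: (2443 − 2405.625)² / 2405.625 = 0.5807
  ovoid-seedpod: (123 − 160.375)² / 160.375 = 8.7102
χ² = 0.5807 + 8.7102 = 9.2909 ≈ 9.291

9.291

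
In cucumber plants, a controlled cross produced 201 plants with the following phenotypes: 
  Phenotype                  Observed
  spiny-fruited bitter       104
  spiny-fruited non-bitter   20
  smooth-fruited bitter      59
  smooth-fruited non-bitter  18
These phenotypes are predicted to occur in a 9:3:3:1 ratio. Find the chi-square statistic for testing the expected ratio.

23.433

Total ratio parts = 16. Expected numbers out of 201:
  spiny-fruited bitter: 201 × 9/16 = 113.0625
  spiny-fruited non-bitter: 201 × 3/16 = 37.6875
  smooth-fruited bitter: 201 × 3/16 = 37.6875
  smooth-fruited non-bitter: 201 × 1/16 = 12.5625
χ² = Σ (O − E)² / E
  spiny-fruited bitter: (104 − 113.0625)² / 113.0625 = 0.7264
  spiny-fruited non-bitter: (20 − 37.6875)² / 37.6875 = 8.3011
  smooth-fruited bitter: (59 − 37.6875)² / 37.6875 = 12.0523
  smooth-fruited non-bitter: (18 − 12.5625)² / 12.5625 = 2.3535
χ² = 0.7264 + 8.3011 + 12.0523 + 2.3535 = 23.4333 ≈ 23.433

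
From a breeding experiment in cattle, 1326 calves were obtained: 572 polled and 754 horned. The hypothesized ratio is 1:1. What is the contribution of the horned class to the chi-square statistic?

12.490

The 1:1 ratio has 2 parts, so with N = 1326 the expected counts are:
  polled: 1326 × 1/2 = 663
  horned: 1326 × 1/2 = 663
Contribution of horned: (754 − 663)² / 663 = 12.4902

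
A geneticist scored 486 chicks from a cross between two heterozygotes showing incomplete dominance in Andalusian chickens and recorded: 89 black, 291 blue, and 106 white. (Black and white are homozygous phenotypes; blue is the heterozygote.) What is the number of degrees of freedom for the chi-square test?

2

With incomplete dominance, a heterozygote × heterozygote cross gives a 1:2:1 phenotypic ratio.
A goodness-of-fit test with 3 phenotype classes has df = 3 − 1 = 2.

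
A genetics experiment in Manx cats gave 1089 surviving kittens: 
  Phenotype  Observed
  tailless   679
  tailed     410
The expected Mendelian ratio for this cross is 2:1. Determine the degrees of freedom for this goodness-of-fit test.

A goodness-of-fit test with 2 phenotype classes has df = 2 − 1 = 1.

1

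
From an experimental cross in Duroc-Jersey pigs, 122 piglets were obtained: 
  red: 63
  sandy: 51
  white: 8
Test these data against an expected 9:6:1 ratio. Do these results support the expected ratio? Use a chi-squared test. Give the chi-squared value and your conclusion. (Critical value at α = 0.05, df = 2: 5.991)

1.082; consistent

The 9:6:1 ratio has 16 parts, so with N = 122 the expected counts are:
  red: 122 × 9/16 = 68.625
  sandy: 122 × 6/16 = 45.75
  white: 122 × 1/16 = 7.625
χ² = Σ (O − E)² / E
  red: (63 − 68.625)² / 68.625 = 0.4611
  sandy: (51 − 45.75)² / 45.75 = 0.6025
  white: (8 − 7.625)² / 7.625 = 0.0184
χ² = 0.4611 + 0.6025 + 0.0184 = 1.082
Degrees of freedom = 3 − 1 = 2; critical value at α = 0.05 is 5.991.
Since 1.082 < 5.991, we fail to reject the null hypothesis — the data are consistent with the 9:6:1 ratio.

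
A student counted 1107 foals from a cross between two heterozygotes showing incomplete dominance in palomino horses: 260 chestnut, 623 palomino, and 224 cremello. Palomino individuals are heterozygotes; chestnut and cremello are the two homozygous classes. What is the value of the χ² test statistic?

19.795

With incomplete dominance, a heterozygote × heterozygote cross gives a 1:2:1 phenotypic ratio.
Expected counts for N = 1107 under a 1:2:1 ratio (total parts = 4):
  chestnut: 1107 × 1/4 = 276.75
  palomino: 1107 × 2/4 = 553.5
  cremello: 1107 × 1/4 = 276.75
χ² = Σ (O − E)² / E
  chestnut: (260 − 276.75)² / 276.75 = 1.0138
  palomino: (623 − 553.5)² / 553.5 = 8.7267
  cremello: (224 − 276.75)² / 276.75 = 10.0544
χ² = 1.0138 + 8.7267 + 10.0544 = 19.7949 ≈ 19.795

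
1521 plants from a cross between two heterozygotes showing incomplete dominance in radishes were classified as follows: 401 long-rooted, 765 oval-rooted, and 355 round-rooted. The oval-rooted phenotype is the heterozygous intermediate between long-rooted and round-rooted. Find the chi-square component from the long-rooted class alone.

1.132

With incomplete dominance, a heterozygote × heterozygote cross gives a 1:2:1 phenotypic ratio.
Total ratio parts = 4. Expected numbers out of 1521:
  long-rooted: 1521 × 1/4 = 380.25
  oval-rooted: 1521 × 2/4 = 760.5
  round-rooted: 1521 × 1/4 = 380.25
Contribution of long-rooted: (401 − 380.25)² / 380.25 = 1.1323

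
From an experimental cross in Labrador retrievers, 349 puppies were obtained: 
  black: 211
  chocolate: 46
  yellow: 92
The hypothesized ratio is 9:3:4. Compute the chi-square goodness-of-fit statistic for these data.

7.131

Under the 9:3:4 hypothesis (Σ ratio = 16, N = 349):
  black: 349 × 9/16 = 196.3125
  chocolate: 349 × 3/16 = 65.4375
  yellow: 349 × 4/16 = 87.25
χ² = Σ (O − E)² / E
  black: (211 − 196.3125)² / 196.3125 = 1.0989
  chocolate: (46 − 65.4375)² / 65.4375 = 5.7737
  yellow: (92 − 87.25)² / 87.25 = 0.2586
χ² = 1.0989 + 5.7737 + 0.2586 = 7.1312 ≈ 7.131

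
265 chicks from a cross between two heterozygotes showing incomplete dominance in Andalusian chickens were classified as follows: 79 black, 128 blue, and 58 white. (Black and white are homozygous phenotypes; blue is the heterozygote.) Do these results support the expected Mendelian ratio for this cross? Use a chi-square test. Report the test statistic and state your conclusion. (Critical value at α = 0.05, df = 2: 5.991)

3.634; consistent

With incomplete dominance, a heterozygote × heterozygote cross gives a 1:2:1 phenotypic ratio.
Under the 1:2:1 hypothesis (Σ ratio = 4, N = 265):
  black: 265 × 1/4 = 66.25
  blue: 265 × 2/4 = 132.5
  white: 265 × 1/4 = 66.25
χ² = Σ (O − E)² / E
  black: (79 − 66.25)² / 66.25 = 2.4538
  blue: (128 − 132.5)² / 132.5 = 0.1528
  white: (58 − 66.25)² / 66.25 = 1.0274
χ² = 2.4538 + 0.1528 + 1.0274 = 3.634
Degrees of freedom = 3 − 1 = 2; critical value at α = 0.05 is 5.991.
Since 3.634 < 5.991, we fail to reject the null hypothesis — the data are consistent with the 1:2:1 ratio.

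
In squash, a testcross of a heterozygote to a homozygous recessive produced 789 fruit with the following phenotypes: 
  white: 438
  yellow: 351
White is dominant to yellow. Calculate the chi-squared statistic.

A testcross of a heterozygote (Aa × aa) gives a 1:1 phenotypic ratio.
Total ratio parts = 2. Expected numbers out of 789:
  white: 789 × 1/2 = 394.5
  yellow: 789 × 1/2 = 394.5
χ² = Σ (O − E)² / E
  white: (438 − 394.5)² / 394.5 = 4.7966
  yellow: (351 − 394.5)² / 394.5 = 4.7966
χ² = 4.7966 + 4.7966 = 9.5932 ≈ 9.593

9.593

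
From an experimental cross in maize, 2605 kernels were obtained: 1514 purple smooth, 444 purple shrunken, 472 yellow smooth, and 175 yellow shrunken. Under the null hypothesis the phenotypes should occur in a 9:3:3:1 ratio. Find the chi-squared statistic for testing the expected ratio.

7.126

Expected counts for N = 2605 under a 9:3:3:1 ratio (total parts = 16):
  purple smooth: 2605 × 9/16 = 1465.3125
  purple shrunken: 2605 × 3/16 = 488.4375
  yellow smooth: 2605 × 3/16 = 488.4375
  yellow shrunken: 2605 × 1/16 = 162.8125
χ² = Σ (O − E)² / E
  purple smooth: (1514 − 1465.3125)² / 1465.3125 = 1.6177
  purple shrunken: (444 − 488.4375)² / 488.4375 = 4.0429
  yellow smooth: (472 − 488.4375)² / 488.4375 = 0.5532
  yellow shrunken: (175 − 162.8125)² / 162.8125 = 0.9123
χ² = 1.6177 + 4.0429 + 0.5532 + 0.9123 = 7.1261 ≈ 7.126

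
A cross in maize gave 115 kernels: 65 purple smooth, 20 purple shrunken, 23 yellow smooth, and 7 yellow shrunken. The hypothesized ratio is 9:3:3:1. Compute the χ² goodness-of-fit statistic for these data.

Under the 9:3:3:1 hypothesis (Σ ratio = 16, N = 115):
  purple smooth: 115 × 9/16 = 64.6875
  purple shrunken: 115 × 3/16 = 21.5625
  yellow smooth: 115 × 3/16 = 21.5625
  yellow shrunken: 115 × 1/16 = 7.1875
χ² = Σ (O − E)² / E
  purple smooth: (65 − 64.6875)² / 64.6875 = 0.0015
  purple shrunken: (20 − 21.5625)² / 21.5625 = 0.1132
  yellow smooth: (23 − 21.5625)² / 21.5625 = 0.0958
  yellow shrunken: (7 − 7.1875)² / 7.1875 = 0.0049
χ² = 0.0015 + 0.1132 + 0.0958 + 0.0049 = 0.2154 ≈ 0.215

0.215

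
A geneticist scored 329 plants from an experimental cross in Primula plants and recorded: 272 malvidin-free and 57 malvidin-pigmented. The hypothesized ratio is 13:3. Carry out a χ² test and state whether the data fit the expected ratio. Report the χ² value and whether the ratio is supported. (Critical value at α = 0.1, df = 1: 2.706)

Under the 13:3 hypothesis (Σ ratio = 16, N = 329):
  malvidin-free: 329 × 13/16 = 267.3125
  malvidin-pigmented: 329 × 3/16 = 61.6875
χ² = Σ (O − E)² / E
  malvidin-free: (272 − 267.3125)² / 267.3125 = 0.0822
  malvidin-pigmented: (57 − 61.6875)² / 61.6875 = 0.3562
χ² = 0.0822 + 0.3562 = 0.4384 ≈ 0.438
Degrees of freedom = 2 − 1 = 1; critical value at α = 0.1 is 2.706.
Since 0.438 < 2.706, we fail to reject the null hypothesis — the data are consistent with the 13:3 ratio.

0.438; consistent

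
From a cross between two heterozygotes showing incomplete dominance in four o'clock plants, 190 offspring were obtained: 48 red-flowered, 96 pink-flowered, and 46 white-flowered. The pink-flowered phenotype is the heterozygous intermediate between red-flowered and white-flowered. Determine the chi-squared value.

0.063

With incomplete dominance, a heterozygote × heterozygote cross gives a 1:2:1 phenotypic ratio.
The 1:2:1 ratio has 4 parts, so with N = 190 the expected counts are:
  red-flowered: 190 × 1/4 = 47.5
  pink-flowered: 190 × 2/4 = 95
  white-flowered: 190 × 1/4 = 47.5
χ² = Σ (O − E)² / E
  red-flowered: (48 − 47.5)² / 47.5 = 0.0053
  pink-flowered: (96 − 95)² / 95 = 0.0105
  white-flowered: (46 − 47.5)² / 47.5 = 0.0474
χ² = 0.0053 + 0.0105 + 0.0474 = 0.0632 ≈ 0.063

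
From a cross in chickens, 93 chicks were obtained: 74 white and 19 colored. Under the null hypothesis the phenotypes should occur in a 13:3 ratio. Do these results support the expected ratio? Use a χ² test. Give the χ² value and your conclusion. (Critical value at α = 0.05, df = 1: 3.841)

Under the 13:3 hypothesis (Σ ratio = 16, N = 93):
  white: 93 × 13/16 = 75.5625
  colored: 93 × 3/16 = 17.4375
χ² = Σ (O − E)² / E
  white: (74 − 75.5625)² / 75.5625 = 0.0323
  colored: (19 − 17.4375)² / 17.4375 = 0.1400
χ² = 0.0323 + 0.1400 = 0.1723 ≈ 0.172
Degrees of freedom = 2 − 1 = 1; critical value at α = 0.05 is 3.841.
Since 0.172 < 3.841, we fail to reject the null hypothesis — the data are consistent with the 13:3 ratio.

0.172; consistent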